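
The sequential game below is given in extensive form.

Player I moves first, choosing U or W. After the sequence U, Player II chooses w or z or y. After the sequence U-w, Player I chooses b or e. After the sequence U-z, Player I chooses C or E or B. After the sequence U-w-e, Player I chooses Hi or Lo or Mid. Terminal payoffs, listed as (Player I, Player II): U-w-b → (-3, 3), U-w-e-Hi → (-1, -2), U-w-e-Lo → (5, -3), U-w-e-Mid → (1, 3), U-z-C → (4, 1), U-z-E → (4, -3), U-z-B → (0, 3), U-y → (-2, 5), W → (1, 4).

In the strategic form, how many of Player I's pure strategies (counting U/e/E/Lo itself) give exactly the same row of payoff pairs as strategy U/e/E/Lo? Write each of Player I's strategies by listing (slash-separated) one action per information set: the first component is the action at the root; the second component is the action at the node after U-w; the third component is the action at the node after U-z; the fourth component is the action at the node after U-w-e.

1

Row for U/e/E/Lo (columns w, z, y): (5,-3) (4,-3) (-2,5).
Every one of Player I's information sets is on the play path for some reply by Player II when Player I follows U/e/E/Lo.
Changing the action at any of them therefore changes at least one column, so only U/e/E/Lo itself gives this row.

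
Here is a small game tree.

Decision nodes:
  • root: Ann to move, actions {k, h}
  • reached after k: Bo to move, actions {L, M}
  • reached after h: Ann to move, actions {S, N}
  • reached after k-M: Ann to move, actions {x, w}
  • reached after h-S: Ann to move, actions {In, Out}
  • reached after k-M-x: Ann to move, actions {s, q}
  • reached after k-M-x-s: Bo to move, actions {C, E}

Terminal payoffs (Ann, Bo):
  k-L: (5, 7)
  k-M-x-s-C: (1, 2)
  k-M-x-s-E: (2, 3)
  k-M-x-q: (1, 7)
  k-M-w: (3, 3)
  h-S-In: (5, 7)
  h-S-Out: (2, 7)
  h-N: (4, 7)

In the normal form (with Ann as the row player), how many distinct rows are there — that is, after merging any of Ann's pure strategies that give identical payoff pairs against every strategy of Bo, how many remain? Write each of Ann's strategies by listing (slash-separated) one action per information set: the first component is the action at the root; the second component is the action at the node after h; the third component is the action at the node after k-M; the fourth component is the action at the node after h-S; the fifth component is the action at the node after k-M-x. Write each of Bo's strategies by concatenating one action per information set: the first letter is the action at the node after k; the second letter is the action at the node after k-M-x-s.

Ann has 32 pure strategies: k/S/x/In/s, k/S/x/In/q, k/S/x/Out/s, k/S/x/Out/q, k/S/w/In/s, k/S/w/In/q, k/S/w/Out/s, k/S/w/Out/q, k/N/x/In/s, k/N/x/In/q, k/N/x/Out/s, k/N/x/Out/q, k/N/w/In/s, k/N/w/In/q, k/N/w/Out/s, k/N/w/Out/q, h/S/x/In/s, h/S/x/In/q, h/S/x/Out/s, h/S/x/Out/q, h/S/w/In/s, h/S/w/In/q, h/S/w/Out/s, h/S/w/Out/q, h/N/x/In/s, h/N/x/In/q, h/N/x/Out/s, h/N/x/Out/q, h/N/w/In/s, h/N/w/In/q, h/N/w/Out/s, h/N/w/Out/q. Columns: LC, LE, MC, ME.
{k/S/x/In/s, k/S/x/Out/s, k/N/x/In/s, k/N/x/Out/s} → row (5,7) (5,7) (1,2) (2,3)
{k/S/x/In/q, k/S/x/Out/q, k/N/x/In/q, k/N/x/Out/q} → row (5,7) (5,7) (1,7) (1,7)
{k/S/w/In/s, k/S/w/In/q, k/S/w/Out/s, k/S/w/Out/q, k/N/w/In/s, k/N/w/In/q, k/N/w/Out/s, k/N/w/Out/q} → row (5,7) (5,7) (3,3) (3,3)
{h/S/x/In/s, h/S/x/In/q, h/S/w/In/s, h/S/w/In/q} → row (5,7) (5,7) (5,7) (5,7)
{h/S/x/Out/s, h/S/x/Out/q, h/S/w/Out/s, h/S/w/Out/q} → row (2,7) (2,7) (2,7) (2,7)
{h/N/x/In/s, h/N/x/In/q, h/N/x/Out/s, h/N/x/Out/q, h/N/w/In/s, h/N/w/In/q, h/N/w/Out/s, h/N/w/Out/q} → row (4,7) (4,7) (4,7) (4,7)
That's 6 distinct rows out of 32 strategies.

6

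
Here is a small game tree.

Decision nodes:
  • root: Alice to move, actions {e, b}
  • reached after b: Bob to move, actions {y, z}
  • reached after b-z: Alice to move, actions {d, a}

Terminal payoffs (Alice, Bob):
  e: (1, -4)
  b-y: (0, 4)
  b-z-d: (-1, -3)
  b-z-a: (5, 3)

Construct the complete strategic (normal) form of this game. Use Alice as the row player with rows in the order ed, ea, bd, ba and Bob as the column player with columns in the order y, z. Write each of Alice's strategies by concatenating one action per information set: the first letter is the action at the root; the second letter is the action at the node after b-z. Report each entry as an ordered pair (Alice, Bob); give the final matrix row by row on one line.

ed: (1,-4) (1,-4) | ea: (1,-4) (1,-4) | bd: (0,4) (-1,-3) | ba: (0,4) (5,3)

            y        z
  ed   (1,-4)   (1,-4)
  ea   (1,-4)   (1,-4)
  bd    (0,4)  (-1,-3)
  ba    (0,4)    (5,3)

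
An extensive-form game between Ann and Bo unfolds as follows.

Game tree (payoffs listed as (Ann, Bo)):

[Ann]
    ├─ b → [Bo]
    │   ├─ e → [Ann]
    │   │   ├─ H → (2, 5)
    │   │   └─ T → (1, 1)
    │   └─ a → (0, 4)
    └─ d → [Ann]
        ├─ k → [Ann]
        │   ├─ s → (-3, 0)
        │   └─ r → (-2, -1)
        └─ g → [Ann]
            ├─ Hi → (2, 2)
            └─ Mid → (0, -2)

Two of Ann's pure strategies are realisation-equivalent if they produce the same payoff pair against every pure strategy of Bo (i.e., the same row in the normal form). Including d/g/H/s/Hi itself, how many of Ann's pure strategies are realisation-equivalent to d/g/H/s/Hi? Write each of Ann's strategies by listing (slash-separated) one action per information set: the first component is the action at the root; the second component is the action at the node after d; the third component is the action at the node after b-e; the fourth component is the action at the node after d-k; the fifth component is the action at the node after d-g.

4

Row for d/g/H/s/Hi (columns e, a): (2,2) (2,2).
Under d/g/H/s/Hi, Ann's choice at the node after b-e and at the node after d-k can never be reached regardless of what Bo does, so varying those choices leaves every outcome unchanged.
Holding the reachable choices fixed and varying the unreachable ones freely already gives 2 × 2 = 4 equivalent strategies.
No other strategy reproduces this row, so those 4 are the full class: d/g/H/s/Hi, d/g/H/r/Hi, d/g/T/s/Hi, d/g/T/r/Hi.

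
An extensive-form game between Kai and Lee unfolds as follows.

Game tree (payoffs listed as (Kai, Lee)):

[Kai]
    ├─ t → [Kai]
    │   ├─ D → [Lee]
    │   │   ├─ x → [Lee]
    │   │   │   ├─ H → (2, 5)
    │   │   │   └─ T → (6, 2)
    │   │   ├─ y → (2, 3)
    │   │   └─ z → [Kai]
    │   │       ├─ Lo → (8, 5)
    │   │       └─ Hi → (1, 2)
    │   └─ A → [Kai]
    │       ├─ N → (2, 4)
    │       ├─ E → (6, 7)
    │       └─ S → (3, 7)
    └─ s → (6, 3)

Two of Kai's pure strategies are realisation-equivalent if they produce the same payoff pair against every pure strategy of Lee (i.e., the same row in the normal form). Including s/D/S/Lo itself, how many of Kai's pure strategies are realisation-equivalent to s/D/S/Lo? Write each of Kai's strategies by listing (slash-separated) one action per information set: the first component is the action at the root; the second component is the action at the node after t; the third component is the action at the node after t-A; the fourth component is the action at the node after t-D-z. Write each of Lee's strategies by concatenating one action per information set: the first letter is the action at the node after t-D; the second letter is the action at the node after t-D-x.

Row for s/D/S/Lo (columns xH, xT, yH, yT, zH, zT): (6,3) (6,3) (6,3) (6,3) (6,3) (6,3).
Under s/D/S/Lo, Kai's choice at the node after t and at the node after t-A and at the node after t-D-z can never be reached regardless of what Lee does, so varying those choices leaves every outcome unchanged.
Holding the reachable choices fixed and varying the unreachable ones freely already gives 2 × 3 × 2 = 12 equivalent strategies.
No other strategy reproduces this row, so those 12 are the full class: s/D/N/Lo, s/D/N/Hi, s/D/E/Lo, s/D/E/Hi, s/D/S/Lo, s/D/S/Hi, s/A/N/Lo, s/A/N/Hi, s/A/E/Lo, s/A/E/Hi, s/A/S/Lo, s/A/S/Hi.

12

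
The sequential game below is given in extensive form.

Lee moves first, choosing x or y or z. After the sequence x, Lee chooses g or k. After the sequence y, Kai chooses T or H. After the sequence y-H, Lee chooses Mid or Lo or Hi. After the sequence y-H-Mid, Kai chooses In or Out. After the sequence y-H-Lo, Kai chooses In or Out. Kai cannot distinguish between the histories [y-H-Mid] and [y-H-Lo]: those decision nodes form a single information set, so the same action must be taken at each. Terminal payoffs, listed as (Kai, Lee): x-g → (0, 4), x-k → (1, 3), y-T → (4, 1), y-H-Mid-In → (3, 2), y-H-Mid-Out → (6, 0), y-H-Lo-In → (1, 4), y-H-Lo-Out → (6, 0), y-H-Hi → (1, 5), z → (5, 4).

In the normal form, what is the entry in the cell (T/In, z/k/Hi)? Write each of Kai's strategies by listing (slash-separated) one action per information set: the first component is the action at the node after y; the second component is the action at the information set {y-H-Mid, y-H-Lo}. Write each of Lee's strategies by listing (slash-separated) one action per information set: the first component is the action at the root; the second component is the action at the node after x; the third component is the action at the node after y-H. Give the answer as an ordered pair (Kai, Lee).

Trace the play path from the root:
  Lee plays z
→ terminal payoff (5, 4).
(Kai's choice at the node after y is never reached on this path, so it doesn't affect the outcome.)

(5, 4)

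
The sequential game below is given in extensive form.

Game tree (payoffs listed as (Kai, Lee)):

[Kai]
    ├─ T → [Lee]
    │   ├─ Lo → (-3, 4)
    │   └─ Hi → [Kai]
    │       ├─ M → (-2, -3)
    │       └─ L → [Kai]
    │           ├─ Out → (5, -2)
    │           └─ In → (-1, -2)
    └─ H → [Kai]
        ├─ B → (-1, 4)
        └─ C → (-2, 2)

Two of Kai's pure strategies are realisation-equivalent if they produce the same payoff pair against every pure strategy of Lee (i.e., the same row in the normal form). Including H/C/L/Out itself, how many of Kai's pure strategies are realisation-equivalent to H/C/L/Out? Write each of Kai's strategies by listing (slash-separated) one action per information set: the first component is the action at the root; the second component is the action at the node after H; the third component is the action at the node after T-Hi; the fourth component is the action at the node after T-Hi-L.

4

Row for H/C/L/Out (columns Lo, Hi): (-2,2) (-2,2).
Under H/C/L/Out, Kai's choice at the node after T-Hi and at the node after T-Hi-L can never be reached regardless of what Lee does, so varying those choices leaves every outcome unchanged.
Holding the reachable choices fixed and varying the unreachable ones freely already gives 2 × 2 = 4 equivalent strategies.
No other strategy reproduces this row, so those 4 are the full class: H/C/M/Out, H/C/M/In, H/C/L/Out, H/C/L/In.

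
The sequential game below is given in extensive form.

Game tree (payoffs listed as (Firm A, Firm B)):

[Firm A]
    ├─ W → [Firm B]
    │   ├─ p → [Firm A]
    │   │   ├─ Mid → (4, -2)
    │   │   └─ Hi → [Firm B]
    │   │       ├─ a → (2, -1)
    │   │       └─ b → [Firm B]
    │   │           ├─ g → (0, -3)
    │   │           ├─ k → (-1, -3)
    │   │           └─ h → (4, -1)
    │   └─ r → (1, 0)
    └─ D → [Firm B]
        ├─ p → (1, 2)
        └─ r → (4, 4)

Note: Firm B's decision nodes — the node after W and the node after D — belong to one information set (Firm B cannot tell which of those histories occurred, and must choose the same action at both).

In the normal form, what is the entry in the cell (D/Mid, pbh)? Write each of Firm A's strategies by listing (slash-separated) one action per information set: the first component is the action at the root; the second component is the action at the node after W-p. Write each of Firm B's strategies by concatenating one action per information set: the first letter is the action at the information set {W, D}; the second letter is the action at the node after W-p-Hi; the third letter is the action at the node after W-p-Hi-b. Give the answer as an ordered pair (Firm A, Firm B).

Trace the play path from the root:
  Firm A plays D
  Firm B plays p at [D]
→ terminal payoff (1, 2).
(Firm A's choice at the node after W-p is never reached on this path, so it doesn't affect the outcome.)

(1, 2)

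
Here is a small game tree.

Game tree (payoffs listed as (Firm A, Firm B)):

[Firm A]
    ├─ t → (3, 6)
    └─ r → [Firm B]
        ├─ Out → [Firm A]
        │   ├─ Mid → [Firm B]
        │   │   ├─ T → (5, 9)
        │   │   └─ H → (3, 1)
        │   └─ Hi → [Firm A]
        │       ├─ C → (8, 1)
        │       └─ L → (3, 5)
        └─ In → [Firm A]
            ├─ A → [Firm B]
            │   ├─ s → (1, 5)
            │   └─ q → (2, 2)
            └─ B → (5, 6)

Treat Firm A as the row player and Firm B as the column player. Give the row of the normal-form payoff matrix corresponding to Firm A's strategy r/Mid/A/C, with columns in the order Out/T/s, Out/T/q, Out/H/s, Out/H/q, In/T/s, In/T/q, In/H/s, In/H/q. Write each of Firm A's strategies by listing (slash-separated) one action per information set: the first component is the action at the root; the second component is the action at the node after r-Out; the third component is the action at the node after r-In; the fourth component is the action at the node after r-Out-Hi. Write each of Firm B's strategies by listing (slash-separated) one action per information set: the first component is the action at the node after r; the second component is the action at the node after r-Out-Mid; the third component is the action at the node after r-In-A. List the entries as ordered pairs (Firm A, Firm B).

vs Out/T/s: Firm A plays r → Firm B plays Out at [r] → Firm A plays Mid at [r-Out] → Firm B plays T at [r-Out-Mid] → (5, 9)
vs Out/T/q: Firm A plays r → Firm B plays Out at [r] → Firm A plays Mid at [r-Out] → Firm B plays T at [r-Out-Mid] → (5, 9)
vs Out/H/s: Firm A plays r → Firm B plays Out at [r] → Firm A plays Mid at [r-Out] → Firm B plays H at [r-Out-Mid] → (3, 1)
vs Out/H/q: Firm A plays r → Firm B plays Out at [r] → Firm A plays Mid at [r-Out] → Firm B plays H at [r-Out-Mid] → (3, 1)
vs In/T/s: Firm A plays r → Firm B plays In at [r] → Firm A plays A at [r-In] → Firm B plays s at [r-In-A] → (1, 5)
vs In/T/q: Firm A plays r → Firm B plays In at [r] → Firm A plays A at [r-In] → Firm B plays q at [r-In-A] → (2, 2)
vs In/H/s: Firm A plays r → Firm B plays In at [r] → Firm A plays A at [r-In] → Firm B plays s at [r-In-A] → (1, 5)
vs In/H/q: Firm A plays r → Firm B plays In at [r] → Firm A plays A at [r-In] → Firm B plays q at [r-In-A] → (2, 2)

(5,9) (5,9) (3,1) (3,1) (1,5) (2,2) (1,5) (2,2)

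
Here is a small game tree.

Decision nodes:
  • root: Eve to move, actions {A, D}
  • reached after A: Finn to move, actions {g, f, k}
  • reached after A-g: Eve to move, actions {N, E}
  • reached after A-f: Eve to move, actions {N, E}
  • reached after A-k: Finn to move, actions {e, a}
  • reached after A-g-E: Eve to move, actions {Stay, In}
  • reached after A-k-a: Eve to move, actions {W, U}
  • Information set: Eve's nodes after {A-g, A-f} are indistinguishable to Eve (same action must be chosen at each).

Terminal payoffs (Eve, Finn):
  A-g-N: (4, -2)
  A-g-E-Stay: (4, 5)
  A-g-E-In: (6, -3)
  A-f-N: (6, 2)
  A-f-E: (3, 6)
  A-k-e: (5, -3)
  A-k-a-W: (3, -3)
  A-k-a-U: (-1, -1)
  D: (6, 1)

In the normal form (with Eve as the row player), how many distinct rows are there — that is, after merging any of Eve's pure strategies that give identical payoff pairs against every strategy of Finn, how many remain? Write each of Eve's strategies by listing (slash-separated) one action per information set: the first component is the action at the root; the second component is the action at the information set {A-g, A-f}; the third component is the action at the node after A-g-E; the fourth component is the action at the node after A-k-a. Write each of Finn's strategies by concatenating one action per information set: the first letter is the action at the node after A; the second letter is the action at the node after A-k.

Eve has 16 pure strategies: A/N/Stay/W, A/N/Stay/U, A/N/In/W, A/N/In/U, A/E/Stay/W, A/E/Stay/U, A/E/In/W, A/E/In/U, D/N/Stay/W, D/N/Stay/U, D/N/In/W, D/N/In/U, D/E/Stay/W, D/E/Stay/U, D/E/In/W, D/E/In/U. Columns: ge, ga, fe, fa, ke, ka.
{A/N/Stay/W, A/N/In/W} → row (4,-2) (4,-2) (6,2) (6,2) (5,-3) (3,-3)
{A/N/Stay/U, A/N/In/U} → row (4,-2) (4,-2) (6,2) (6,2) (5,-3) (-1,-1)
{A/E/Stay/W} → row (4,5) (4,5) (3,6) (3,6) (5,-3) (3,-3)
{A/E/Stay/U} → row (4,5) (4,5) (3,6) (3,6) (5,-3) (-1,-1)
{A/E/In/W} → row (6,-3) (6,-3) (3,6) (3,6) (5,-3) (3,-3)
{A/E/In/U} → row (6,-3) (6,-3) (3,6) (3,6) (5,-3) (-1,-1)
{D/N/Stay/W, D/N/Stay/U, D/N/In/W, D/N/In/U, D/E/Stay/W, D/E/Stay/U, D/E/In/W, D/E/In/U} → row (6,1) (6,1) (6,1) (6,1) (6,1) (6,1)
That's 7 distinct rows out of 16 strategies.

7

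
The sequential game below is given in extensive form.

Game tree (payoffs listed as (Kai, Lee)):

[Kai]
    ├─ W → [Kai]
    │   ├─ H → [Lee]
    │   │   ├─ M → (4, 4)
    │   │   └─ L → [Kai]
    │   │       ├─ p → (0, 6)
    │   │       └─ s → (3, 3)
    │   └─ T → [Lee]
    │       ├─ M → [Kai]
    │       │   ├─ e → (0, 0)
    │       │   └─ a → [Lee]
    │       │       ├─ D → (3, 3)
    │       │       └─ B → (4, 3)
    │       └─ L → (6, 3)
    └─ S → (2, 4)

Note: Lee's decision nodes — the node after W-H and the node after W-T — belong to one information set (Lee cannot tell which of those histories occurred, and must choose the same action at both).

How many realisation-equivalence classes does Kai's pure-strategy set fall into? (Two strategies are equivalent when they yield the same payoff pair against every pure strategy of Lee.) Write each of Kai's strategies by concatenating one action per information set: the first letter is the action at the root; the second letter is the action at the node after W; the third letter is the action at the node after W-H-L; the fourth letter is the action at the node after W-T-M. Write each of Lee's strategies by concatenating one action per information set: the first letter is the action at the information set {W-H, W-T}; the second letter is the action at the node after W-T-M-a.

5

Kai has 16 pure strategies: WHpe, WHpa, WHse, WHsa, WTpe, WTpa, WTse, WTsa, SHpe, SHpa, SHse, SHsa, STpe, STpa, STse, STsa. Columns: MD, MB, LD, LB.
{WHpe, WHpa} → row (4,4) (4,4) (0,6) (0,6)
{WHse, WHsa} → row (4,4) (4,4) (3,3) (3,3)
{WTpe, WTse} → row (0,0) (0,0) (6,3) (6,3)
{WTpa, WTsa} → row (3,3) (4,3) (6,3) (6,3)
{SHpe, SHpa, SHse, SHsa, STpe, STpa, STse, STsa} → row (2,4) (2,4) (2,4) (2,4)
That's 5 distinct rows out of 16 strategies.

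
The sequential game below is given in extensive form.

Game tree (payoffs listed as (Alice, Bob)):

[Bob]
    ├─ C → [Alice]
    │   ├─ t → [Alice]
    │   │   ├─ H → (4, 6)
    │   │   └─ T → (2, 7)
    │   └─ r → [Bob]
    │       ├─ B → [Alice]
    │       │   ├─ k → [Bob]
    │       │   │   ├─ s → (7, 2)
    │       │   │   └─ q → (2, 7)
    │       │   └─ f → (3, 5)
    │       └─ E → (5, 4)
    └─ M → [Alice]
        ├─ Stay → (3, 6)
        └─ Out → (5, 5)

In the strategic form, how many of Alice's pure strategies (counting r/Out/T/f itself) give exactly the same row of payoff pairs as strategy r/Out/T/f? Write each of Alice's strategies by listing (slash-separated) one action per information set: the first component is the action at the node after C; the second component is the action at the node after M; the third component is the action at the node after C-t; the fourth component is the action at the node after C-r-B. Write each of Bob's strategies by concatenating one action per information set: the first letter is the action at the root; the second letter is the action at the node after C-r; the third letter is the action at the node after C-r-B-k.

2

Row for r/Out/T/f (columns CBs, CBq, CEs, CEq, MBs, MBq, MEs, MEq): (3,5) (3,5) (5,4) (5,4) (5,5) (5,5) (5,5) (5,5).
Under r/Out/T/f, Alice's choice at the node after C-t can never be reached regardless of what Bob does, so varying those choices leaves every outcome unchanged.
Holding the reachable choices fixed and varying the unreachable one freely already gives 2 equivalent strategies.
No other strategy reproduces this row, so those 2 are the full class: r/Out/H/f, r/Out/T/f.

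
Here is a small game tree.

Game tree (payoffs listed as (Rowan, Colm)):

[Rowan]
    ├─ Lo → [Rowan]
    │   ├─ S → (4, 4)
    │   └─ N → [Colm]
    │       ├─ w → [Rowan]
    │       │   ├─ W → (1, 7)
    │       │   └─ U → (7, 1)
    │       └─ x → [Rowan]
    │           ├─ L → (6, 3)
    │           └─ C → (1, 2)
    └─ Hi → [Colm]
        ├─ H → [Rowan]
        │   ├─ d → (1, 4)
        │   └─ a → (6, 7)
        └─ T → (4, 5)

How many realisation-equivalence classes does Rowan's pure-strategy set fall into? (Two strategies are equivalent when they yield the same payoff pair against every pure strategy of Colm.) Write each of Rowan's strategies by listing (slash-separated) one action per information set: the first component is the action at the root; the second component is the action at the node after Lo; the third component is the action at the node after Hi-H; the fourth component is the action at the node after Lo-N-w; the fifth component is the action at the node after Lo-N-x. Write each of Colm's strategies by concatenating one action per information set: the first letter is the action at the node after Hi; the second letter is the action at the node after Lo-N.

7

Rowan has 32 pure strategies: Lo/S/d/W/L, Lo/S/d/W/C, Lo/S/d/U/L, Lo/S/d/U/C, Lo/S/a/W/L, Lo/S/a/W/C, Lo/S/a/U/L, Lo/S/a/U/C, Lo/N/d/W/L, Lo/N/d/W/C, Lo/N/d/U/L, Lo/N/d/U/C, Lo/N/a/W/L, Lo/N/a/W/C, Lo/N/a/U/L, Lo/N/a/U/C, Hi/S/d/W/L, Hi/S/d/W/C, Hi/S/d/U/L, Hi/S/d/U/C, Hi/S/a/W/L, Hi/S/a/W/C, Hi/S/a/U/L, Hi/S/a/U/C, Hi/N/d/W/L, Hi/N/d/W/C, Hi/N/d/U/L, Hi/N/d/U/C, Hi/N/a/W/L, Hi/N/a/W/C, Hi/N/a/U/L, Hi/N/a/U/C. Columns: Hw, Hx, Tw, Tx.
{Lo/S/d/W/L, Lo/S/d/W/C, Lo/S/d/U/L, Lo/S/d/U/C, Lo/S/a/W/L, Lo/S/a/W/C, Lo/S/a/U/L, Lo/S/a/U/C} → row (4,4) (4,4) (4,4) (4,4)
{Lo/N/d/W/L, Lo/N/a/W/L} → row (1,7) (6,3) (1,7) (6,3)
{Lo/N/d/W/C, Lo/N/a/W/C} → row (1,7) (1,2) (1,7) (1,2)
{Lo/N/d/U/L, Lo/N/a/U/L} → row (7,1) (6,3) (7,1) (6,3)
{Lo/N/d/U/C, Lo/N/a/U/C} → row (7,1) (1,2) (7,1) (1,2)
{Hi/S/d/W/L, Hi/S/d/W/C, Hi/S/d/U/L, Hi/S/d/U/C, Hi/N/d/W/L, Hi/N/d/W/C, Hi/N/d/U/L, Hi/N/d/U/C} → row (1,4) (1,4) (4,5) (4,5)
{Hi/S/a/W/L, Hi/S/a/W/C, Hi/S/a/U/L, Hi/S/a/U/C, Hi/N/a/W/L, Hi/N/a/W/C, Hi/N/a/U/L, Hi/N/a/U/C} → row (6,7) (6,7) (4,5) (4,5)
That's 7 distinct rows out of 32 strategies.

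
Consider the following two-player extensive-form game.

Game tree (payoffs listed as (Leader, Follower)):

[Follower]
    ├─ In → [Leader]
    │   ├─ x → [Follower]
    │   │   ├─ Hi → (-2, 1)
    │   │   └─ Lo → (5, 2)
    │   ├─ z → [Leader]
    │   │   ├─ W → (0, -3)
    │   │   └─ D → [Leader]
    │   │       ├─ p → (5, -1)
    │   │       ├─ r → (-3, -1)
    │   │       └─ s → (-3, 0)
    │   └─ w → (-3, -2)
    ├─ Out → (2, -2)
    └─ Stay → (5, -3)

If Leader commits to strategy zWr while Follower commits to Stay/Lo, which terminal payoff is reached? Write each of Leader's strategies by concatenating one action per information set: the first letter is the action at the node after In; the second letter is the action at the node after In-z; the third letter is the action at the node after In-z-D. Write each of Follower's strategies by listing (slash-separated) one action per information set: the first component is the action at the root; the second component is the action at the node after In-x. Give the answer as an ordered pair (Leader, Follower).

(5, -3)

Trace the play path from the root:
  Follower plays Stay
→ terminal payoff (5, -3).
(Leader's choice at the node after In is never reached on this path, so it doesn't affect the outcome.)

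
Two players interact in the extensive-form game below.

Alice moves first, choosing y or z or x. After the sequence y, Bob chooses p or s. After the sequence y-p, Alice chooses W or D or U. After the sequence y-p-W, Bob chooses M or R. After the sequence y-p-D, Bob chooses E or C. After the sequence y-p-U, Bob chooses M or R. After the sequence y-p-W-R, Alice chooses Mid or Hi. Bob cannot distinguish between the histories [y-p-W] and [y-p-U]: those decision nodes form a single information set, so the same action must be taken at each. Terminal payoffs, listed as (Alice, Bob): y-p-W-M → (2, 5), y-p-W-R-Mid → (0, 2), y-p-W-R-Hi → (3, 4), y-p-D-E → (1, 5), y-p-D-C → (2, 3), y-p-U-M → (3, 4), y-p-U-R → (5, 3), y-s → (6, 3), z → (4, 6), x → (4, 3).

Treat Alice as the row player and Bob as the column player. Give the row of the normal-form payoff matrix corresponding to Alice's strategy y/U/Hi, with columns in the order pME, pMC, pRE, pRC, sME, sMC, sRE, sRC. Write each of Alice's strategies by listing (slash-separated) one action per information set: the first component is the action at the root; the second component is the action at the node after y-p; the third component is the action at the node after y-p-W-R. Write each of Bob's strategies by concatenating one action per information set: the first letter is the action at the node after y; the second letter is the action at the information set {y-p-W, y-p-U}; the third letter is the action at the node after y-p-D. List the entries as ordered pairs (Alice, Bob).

(3,4) (3,4) (5,3) (5,3) (6,3) (6,3) (6,3) (6,3)

vs pME: Alice plays y → Bob plays p at [y] → Alice plays U at [y-p] → Bob plays M at [y-p-U] → (3, 4)
vs pMC: Alice plays y → Bob plays p at [y] → Alice plays U at [y-p] → Bob plays M at [y-p-U] → (3, 4)
vs pRE: Alice plays y → Bob plays p at [y] → Alice plays U at [y-p] → Bob plays R at [y-p-U] → (5, 3)
vs pRC: Alice plays y → Bob plays p at [y] → Alice plays U at [y-p] → Bob plays R at [y-p-U] → (5, 3)
vs sME: Alice plays y → Bob plays s at [y] → (6, 3)
vs sMC: Alice plays y → Bob plays s at [y] → (6, 3)
vs sRE: Alice plays y → Bob plays s at [y] → (6, 3)
vs sRC: Alice plays y → Bob plays s at [y] → (6, 3)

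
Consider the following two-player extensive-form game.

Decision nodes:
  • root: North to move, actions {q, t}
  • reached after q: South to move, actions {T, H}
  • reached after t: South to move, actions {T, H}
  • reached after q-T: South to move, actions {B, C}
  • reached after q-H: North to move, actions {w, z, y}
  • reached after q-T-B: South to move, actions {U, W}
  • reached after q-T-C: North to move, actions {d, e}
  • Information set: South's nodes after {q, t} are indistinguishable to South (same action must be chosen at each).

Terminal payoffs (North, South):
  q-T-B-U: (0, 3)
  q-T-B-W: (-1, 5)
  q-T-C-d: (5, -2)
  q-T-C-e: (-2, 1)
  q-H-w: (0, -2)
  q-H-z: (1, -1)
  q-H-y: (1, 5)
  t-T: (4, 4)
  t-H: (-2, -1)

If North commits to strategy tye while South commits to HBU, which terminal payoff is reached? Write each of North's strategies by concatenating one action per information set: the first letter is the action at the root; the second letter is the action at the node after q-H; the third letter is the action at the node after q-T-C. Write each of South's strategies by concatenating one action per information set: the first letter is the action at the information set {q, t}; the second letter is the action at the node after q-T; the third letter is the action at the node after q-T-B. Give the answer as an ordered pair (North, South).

Trace the play path from the root:
  North plays t
  South plays H at [t]
→ terminal payoff (-2, -1).
(North's choice at the node after q-H is never reached on this path, so it doesn't affect the outcome.)

(-2, -1)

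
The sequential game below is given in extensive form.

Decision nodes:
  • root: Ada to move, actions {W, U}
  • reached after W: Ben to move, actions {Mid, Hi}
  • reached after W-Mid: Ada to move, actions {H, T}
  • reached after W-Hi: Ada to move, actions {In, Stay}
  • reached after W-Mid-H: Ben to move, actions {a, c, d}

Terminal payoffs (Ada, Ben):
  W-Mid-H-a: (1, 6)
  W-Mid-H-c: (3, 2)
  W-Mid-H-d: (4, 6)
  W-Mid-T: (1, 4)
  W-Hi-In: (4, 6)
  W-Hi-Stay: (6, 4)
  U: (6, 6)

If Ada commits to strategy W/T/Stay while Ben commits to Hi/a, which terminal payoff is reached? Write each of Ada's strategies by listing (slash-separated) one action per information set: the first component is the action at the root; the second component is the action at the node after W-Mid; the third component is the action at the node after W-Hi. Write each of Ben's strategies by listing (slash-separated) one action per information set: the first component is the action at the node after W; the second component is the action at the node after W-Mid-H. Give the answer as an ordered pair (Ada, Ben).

(6, 4)

Trace the play path from the root:
  Ada plays W
  Ben plays Hi at [W]
  Ada plays Stay at [W-Hi]
→ terminal payoff (6, 4).
(Ada's choice at the node after W-Mid is never reached on this path, so it doesn't affect the outcome.)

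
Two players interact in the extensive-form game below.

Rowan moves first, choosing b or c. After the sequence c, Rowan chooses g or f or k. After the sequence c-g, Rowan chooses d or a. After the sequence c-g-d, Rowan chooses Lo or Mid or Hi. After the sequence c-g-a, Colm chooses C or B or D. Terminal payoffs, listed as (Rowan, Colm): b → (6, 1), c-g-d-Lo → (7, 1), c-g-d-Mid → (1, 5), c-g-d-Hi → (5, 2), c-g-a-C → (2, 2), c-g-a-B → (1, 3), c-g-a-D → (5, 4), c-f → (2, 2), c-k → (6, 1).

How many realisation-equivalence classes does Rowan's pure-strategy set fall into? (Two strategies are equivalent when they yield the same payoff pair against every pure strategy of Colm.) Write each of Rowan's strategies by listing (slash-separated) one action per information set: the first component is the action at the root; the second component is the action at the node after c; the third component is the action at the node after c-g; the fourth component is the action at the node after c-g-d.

6

Rowan has 36 pure strategies: b/g/d/Lo, b/g/d/Mid, b/g/d/Hi, b/g/a/Lo, b/g/a/Mid, b/g/a/Hi, b/f/d/Lo, b/f/d/Mid, b/f/d/Hi, b/f/a/Lo, b/f/a/Mid, b/f/a/Hi, b/k/d/Lo, b/k/d/Mid, b/k/d/Hi, b/k/a/Lo, b/k/a/Mid, b/k/a/Hi, c/g/d/Lo, c/g/d/Mid, c/g/d/Hi, c/g/a/Lo, c/g/a/Mid, c/g/a/Hi, c/f/d/Lo, c/f/d/Mid, c/f/d/Hi, c/f/a/Lo, c/f/a/Mid, c/f/a/Hi, c/k/d/Lo, c/k/d/Mid, c/k/d/Hi, c/k/a/Lo, c/k/a/Mid, c/k/a/Hi. Columns: C, B, D.
{b/g/d/Lo, b/g/d/Mid, b/g/d/Hi, b/g/a/Lo, b/g/a/Mid, b/g/a/Hi, b/f/d/Lo, b/f/d/Mid, b/f/d/Hi, b/f/a/Lo, b/f/a/Mid, b/f/a/Hi, b/k/d/Lo, b/k/d/Mid, b/k/d/Hi, b/k/a/Lo, b/k/a/Mid, b/k/a/Hi, c/k/d/Lo, c/k/d/Mid, c/k/d/Hi, c/k/a/Lo, c/k/a/Mid, c/k/a/Hi} → row (6,1) (6,1) (6,1)
{c/g/d/Lo} → row (7,1) (7,1) (7,1)
{c/g/d/Mid} → row (1,5) (1,5) (1,5)
{c/g/d/Hi} → row (5,2) (5,2) (5,2)
{c/g/a/Lo, c/g/a/Mid, c/g/a/Hi} → row (2,2) (1,3) (5,4)
{c/f/d/Lo, c/f/d/Mid, c/f/d/Hi, c/f/a/Lo, c/f/a/Mid, c/f/a/Hi} → row (2,2) (2,2) (2,2)
That's 6 distinct rows out of 36 strategies.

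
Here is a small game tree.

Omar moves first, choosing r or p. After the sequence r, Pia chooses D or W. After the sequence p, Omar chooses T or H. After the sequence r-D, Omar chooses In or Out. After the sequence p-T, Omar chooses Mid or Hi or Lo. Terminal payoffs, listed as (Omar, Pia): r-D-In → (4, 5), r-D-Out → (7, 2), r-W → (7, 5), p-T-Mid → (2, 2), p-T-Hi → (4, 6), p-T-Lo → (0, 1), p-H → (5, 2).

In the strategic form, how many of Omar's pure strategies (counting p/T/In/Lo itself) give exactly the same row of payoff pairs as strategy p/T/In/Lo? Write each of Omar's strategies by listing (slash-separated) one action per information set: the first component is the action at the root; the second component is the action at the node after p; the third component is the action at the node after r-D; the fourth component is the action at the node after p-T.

Row for p/T/In/Lo (columns D, W): (0,1) (0,1).
Under p/T/In/Lo, Omar's choice at the node after r-D can never be reached regardless of what Pia does, so varying those choices leaves every outcome unchanged.
Holding the reachable choices fixed and varying the unreachable one freely already gives 2 equivalent strategies.
No other strategy reproduces this row, so those 2 are the full class: p/T/In/Lo, p/T/Out/Lo.

2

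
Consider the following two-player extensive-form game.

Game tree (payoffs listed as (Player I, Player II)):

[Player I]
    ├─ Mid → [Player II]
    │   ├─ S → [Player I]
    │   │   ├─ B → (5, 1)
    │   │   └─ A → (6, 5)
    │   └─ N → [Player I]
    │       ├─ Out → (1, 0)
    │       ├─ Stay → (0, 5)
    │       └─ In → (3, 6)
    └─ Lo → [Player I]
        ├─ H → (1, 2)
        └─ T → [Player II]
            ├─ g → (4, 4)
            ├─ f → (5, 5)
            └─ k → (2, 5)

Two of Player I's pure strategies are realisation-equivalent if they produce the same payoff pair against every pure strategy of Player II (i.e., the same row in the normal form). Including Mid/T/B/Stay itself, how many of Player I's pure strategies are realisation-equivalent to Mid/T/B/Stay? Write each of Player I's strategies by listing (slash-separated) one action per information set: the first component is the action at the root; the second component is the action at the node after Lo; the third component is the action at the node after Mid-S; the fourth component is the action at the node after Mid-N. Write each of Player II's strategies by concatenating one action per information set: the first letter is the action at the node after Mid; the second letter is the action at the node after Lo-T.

Row for Mid/T/B/Stay (columns Sg, Sf, Sk, Ng, Nf, Nk): (5,1) (5,1) (5,1) (0,5) (0,5) (0,5).
Under Mid/T/B/Stay, Player I's choice at the node after Lo can never be reached regardless of what Player II does, so varying those choices leaves every outcome unchanged.
Holding the reachable choices fixed and varying the unreachable one freely already gives 2 equivalent strategies.
No other strategy reproduces this row, so those 2 are the full class: Mid/H/B/Stay, Mid/T/B/Stay.

2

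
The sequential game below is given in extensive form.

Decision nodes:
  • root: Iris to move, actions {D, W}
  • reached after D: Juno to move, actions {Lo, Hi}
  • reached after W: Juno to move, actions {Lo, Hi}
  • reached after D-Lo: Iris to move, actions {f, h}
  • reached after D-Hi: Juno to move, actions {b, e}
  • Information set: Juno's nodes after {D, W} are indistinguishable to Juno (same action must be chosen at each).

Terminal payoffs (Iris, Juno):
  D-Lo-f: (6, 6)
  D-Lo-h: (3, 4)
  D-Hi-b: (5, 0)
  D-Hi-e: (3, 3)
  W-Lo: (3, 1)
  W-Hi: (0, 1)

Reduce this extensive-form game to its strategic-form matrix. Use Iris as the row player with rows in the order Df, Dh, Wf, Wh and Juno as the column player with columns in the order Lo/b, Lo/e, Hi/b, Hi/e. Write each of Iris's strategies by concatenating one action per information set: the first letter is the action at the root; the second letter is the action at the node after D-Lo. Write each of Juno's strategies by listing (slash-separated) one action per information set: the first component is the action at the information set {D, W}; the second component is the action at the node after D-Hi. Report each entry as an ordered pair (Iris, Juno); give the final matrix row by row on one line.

         Lo/b     Lo/e     Hi/b     Hi/e
  Df    (6,6)    (6,6)    (5,0)    (3,3)
  Dh    (3,4)    (3,4)    (5,0)    (3,3)
  Wf    (3,1)    (3,1)    (0,1)    (0,1)
  Wh    (3,1)    (3,1)    (0,1)    (0,1)

Df: (6,6) (6,6) (5,0) (3,3) | Dh: (3,4) (3,4) (5,0) (3,3) | Wf: (3,1) (3,1) (0,1) (0,1) | Wh: (3,1) (3,1) (0,1) (0,1)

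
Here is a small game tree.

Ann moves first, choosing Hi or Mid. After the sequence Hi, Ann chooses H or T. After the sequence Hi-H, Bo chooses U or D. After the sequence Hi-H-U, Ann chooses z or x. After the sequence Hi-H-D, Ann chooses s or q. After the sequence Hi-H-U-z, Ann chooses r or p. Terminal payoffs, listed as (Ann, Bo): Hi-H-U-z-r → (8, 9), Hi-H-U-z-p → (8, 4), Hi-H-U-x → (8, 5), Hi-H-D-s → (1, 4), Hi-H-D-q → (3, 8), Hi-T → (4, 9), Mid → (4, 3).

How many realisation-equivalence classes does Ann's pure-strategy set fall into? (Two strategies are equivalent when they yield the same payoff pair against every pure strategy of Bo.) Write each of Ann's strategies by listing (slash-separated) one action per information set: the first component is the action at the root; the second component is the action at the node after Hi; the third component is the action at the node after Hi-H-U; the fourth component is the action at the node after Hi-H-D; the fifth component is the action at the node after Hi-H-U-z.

Ann has 32 pure strategies: Hi/H/z/s/r, Hi/H/z/s/p, Hi/H/z/q/r, Hi/H/z/q/p, Hi/H/x/s/r, Hi/H/x/s/p, Hi/H/x/q/r, Hi/H/x/q/p, Hi/T/z/s/r, Hi/T/z/s/p, Hi/T/z/q/r, Hi/T/z/q/p, Hi/T/x/s/r, Hi/T/x/s/p, Hi/T/x/q/r, Hi/T/x/q/p, Mid/H/z/s/r, Mid/H/z/s/p, Mid/H/z/q/r, Mid/H/z/q/p, Mid/H/x/s/r, Mid/H/x/s/p, Mid/H/x/q/r, Mid/H/x/q/p, Mid/T/z/s/r, Mid/T/z/s/p, Mid/T/z/q/r, Mid/T/z/q/p, Mid/T/x/s/r, Mid/T/x/s/p, Mid/T/x/q/r, Mid/T/x/q/p. Columns: U, D.
{Hi/H/z/s/r} → row (8,9) (1,4)
{Hi/H/z/s/p} → row (8,4) (1,4)
{Hi/H/z/q/r} → row (8,9) (3,8)
{Hi/H/z/q/p} → row (8,4) (3,8)
{Hi/H/x/s/r, Hi/H/x/s/p} → row (8,5) (1,4)
{Hi/H/x/q/r, Hi/H/x/q/p} → row (8,5) (3,8)
{Hi/T/z/s/r, Hi/T/z/s/p, Hi/T/z/q/r, Hi/T/z/q/p, Hi/T/x/s/r, Hi/T/x/s/p, Hi/T/x/q/r, Hi/T/x/q/p} → row (4,9) (4,9)
{Mid/H/z/s/r, Mid/H/z/s/p, Mid/H/z/q/r, Mid/H/z/q/p, Mid/H/x/s/r, Mid/H/x/s/p, Mid/H/x/q/r, Mid/H/x/q/p, Mid/T/z/s/r, Mid/T/z/s/p, Mid/T/z/q/r, Mid/T/z/q/p, Mid/T/x/s/r, Mid/T/x/s/p, Mid/T/x/q/r, Mid/T/x/q/p} → row (4,3) (4,3)
That's 8 distinct rows out of 32 strategies.

8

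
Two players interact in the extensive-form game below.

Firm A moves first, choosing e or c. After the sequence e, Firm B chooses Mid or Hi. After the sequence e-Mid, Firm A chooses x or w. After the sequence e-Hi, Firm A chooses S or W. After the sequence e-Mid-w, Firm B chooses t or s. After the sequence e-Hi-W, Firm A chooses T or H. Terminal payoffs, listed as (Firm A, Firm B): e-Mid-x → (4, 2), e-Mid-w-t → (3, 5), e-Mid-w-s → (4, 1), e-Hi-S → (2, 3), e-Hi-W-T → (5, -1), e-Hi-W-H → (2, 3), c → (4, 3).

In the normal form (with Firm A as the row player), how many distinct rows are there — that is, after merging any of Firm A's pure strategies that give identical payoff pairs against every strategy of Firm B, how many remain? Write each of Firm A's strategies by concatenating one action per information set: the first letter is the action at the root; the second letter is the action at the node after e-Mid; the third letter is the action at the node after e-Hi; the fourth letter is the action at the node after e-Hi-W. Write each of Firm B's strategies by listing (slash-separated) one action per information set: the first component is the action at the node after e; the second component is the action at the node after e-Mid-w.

Firm A has 16 pure strategies: exST, exSH, exWT, exWH, ewST, ewSH, ewWT, ewWH, cxST, cxSH, cxWT, cxWH, cwST, cwSH, cwWT, cwWH. Columns: Mid/t, Mid/s, Hi/t, Hi/s.
{exST, exSH, exWH} → row (4,2) (4,2) (2,3) (2,3)
{exWT} → row (4,2) (4,2) (5,-1) (5,-1)
{ewST, ewSH, ewWH} → row (3,5) (4,1) (2,3) (2,3)
{ewWT} → row (3,5) (4,1) (5,-1) (5,-1)
{cxST, cxSH, cxWT, cxWH, cwST, cwSH, cwWT, cwWH} → row (4,3) (4,3) (4,3) (4,3)
That's 5 distinct rows out of 16 strategies.

5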